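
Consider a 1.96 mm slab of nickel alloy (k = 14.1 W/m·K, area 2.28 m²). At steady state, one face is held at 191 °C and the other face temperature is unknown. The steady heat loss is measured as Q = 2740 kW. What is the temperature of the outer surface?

T_out = 23.9 °C

Sum the resistances:
  R_nickel alloy = L/(kA) = 0.00196/(14.1·2.28) = 6.097×10^-5 K/W
ΣR = 6.097×10^-5 K/W
ΔT = Q·ΣR = 2.74×10^6 × 6.097×10^-5 = 167.1 K
Heat flows outward, so T_out = T_in − ΔT = 191 − 167.1 = 23.9 °C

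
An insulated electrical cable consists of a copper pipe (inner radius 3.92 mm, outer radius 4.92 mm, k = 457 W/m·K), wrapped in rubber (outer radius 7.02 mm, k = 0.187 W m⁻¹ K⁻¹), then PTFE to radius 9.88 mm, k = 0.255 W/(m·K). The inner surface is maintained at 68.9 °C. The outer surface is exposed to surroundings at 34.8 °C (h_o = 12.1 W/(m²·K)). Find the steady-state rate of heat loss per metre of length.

Q' = 18.5 W/m

Series thermal resistances, inner to outer:
  R'_copper = ln(0.00492/0.00392)/(2πk) = 0.2272/(2π·457) = 7.913×10^-5 m·K/W
  R'_rubber = ln(0.00702/0.00492)/(2πk) = 0.3555/(2π·0.187) = 0.3025 m·K/W
  R'_PTFE = ln(0.00988/0.00702)/(2πk) = 0.3417/(2π·0.255) = 0.2133 m·K/W
  R'_conv,out = 1/(2πr h) = 1/(2π·0.00988·12.1) = 1.331 m·K/W
ΣR = 7.913×10^-5 + 0.3025 + 0.2133 + 1.331 = 1.847 m·K/W
Q' = ΔT/ΣR = (68.9 °C − 34.8 °C)/1.847 = 18.5 W/m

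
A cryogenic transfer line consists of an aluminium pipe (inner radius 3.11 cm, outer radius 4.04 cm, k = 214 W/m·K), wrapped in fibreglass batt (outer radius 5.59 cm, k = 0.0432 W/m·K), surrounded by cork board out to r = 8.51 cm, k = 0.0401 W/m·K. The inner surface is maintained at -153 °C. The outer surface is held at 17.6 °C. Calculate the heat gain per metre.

Series thermal resistances, inner to outer:
  R'_aluminium = ln(0.0404/0.0311)/(2πk) = 0.2616/(2π·214) = 1.946×10^-4 m·K/W
  R'_fibreglass batt = ln(0.0559/0.0404)/(2πk) = 0.3247/(2π·0.0432) = 1.196 m·K/W
  R'_cork board = ln(0.0851/0.0559)/(2πk) = 0.4203/(2π·0.0401) = 1.668 m·K/W
ΣR = 1.946×10^-4 + 1.196 + 1.668 = 2.864 m·K/W
Q' = ΔT/ΣR = (-153 °C − 17.6 °C)/2.864 = -59.6 W/m
(Negative Q' ⇒ heat flows inward; heat gain = 59.6 W/m.)

Q' = 59.6 W/m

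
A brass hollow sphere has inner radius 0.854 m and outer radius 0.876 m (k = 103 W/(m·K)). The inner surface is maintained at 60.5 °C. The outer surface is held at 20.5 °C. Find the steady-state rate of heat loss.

Q = 4πk·ΔT/(1/r₁ − 1/r₂) = 4π × 103 × 40 / (1/0.854 − 1/0.876) = 1.76×10^6 W

Q = 1760 kW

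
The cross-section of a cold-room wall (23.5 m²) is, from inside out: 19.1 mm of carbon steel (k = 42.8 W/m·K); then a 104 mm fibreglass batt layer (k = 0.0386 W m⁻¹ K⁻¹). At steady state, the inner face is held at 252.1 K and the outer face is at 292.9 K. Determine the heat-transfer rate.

Q = 356 W

Series thermal resistances, inner to outer:
  R_carbon steel = L/(kA) = 0.0191/(42.8·23.5) = 1.899×10^-5 K/W
  R_fibreglass batt = L/(kA) = 0.104/(0.0386·23.5) = 0.1147 K/W
ΣR = 1.899×10^-5 + 0.1147 = 0.1147 K/W
Q = ΔT/ΣR = (252.1 K − 292.9 K)/0.1147 = -356 W
(Negative Q ⇒ heat flows inward; heat gain = 356 W.)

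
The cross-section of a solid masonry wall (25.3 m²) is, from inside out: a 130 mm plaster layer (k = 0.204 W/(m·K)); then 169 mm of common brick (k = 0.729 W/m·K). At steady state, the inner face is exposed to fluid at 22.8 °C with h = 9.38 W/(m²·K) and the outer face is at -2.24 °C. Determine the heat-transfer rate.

Resistance network (inner→outer):
  R_conv,in = 1/(hA) = 1/(9.38·25.3) = 0.004214 K/W
  R_plaster = L/(kA) = 0.130/(0.204·25.3) = 0.02519 K/W
  R_common brick = L/(kA) = 0.169/(0.729·25.3) = 0.009163 K/W
ΣR = 0.004214 + 0.02519 + 0.009163 = 0.03857 K/W
Q = ΔT/ΣR = (22.8 °C − -2.24 °C)/0.03857 = 649 W

Q = 649 W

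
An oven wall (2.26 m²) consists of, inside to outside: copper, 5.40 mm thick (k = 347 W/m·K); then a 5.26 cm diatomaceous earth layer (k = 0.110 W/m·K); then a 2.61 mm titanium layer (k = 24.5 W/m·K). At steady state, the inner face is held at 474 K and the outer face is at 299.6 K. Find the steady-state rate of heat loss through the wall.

Treat each layer as a resistance in series:
  R_copper = L/(kA) = 0.00540/(347·2.26) = 6.886×10^-6 K/W
  R_diatomaceous earth = L/(kA) = 0.0526/(0.110·2.26) = 0.2116 K/W
  R_titanium = L/(kA) = 0.00261/(24.5·2.26) = 4.714×10^-5 K/W
ΣR = 6.886×10^-6 + 0.2116 + 4.714×10^-5 = 0.2117 K/W
Q = ΔT/ΣR = (474 K − 299.6 K)/0.2117 = 824 W

Q = 824 W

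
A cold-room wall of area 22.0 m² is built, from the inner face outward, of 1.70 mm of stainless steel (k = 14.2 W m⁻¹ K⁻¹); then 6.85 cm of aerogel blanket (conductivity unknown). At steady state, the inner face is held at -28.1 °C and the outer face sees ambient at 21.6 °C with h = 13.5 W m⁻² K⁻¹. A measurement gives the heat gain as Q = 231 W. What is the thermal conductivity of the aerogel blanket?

ΣR = ΔT/Q = |-28.1 − 21.6|/231 = 0.2152 K/W
Known resistances:
  R_stainless steel = L/(kA) = 0.00170/(14.2·22.0) = 5.442×10^-6 K/W
  R_conv,out = 1/(hA) = 1/(13.5·22.0) = 0.003367 K/W
R_aerogel blanket = ΣR − ΣR_known = 0.2152 − 0.003372 = 0.2118 K/W
L/(kA) = 0.2118 ⇒ k = 0.0685/(0.2118·22.0) = 0.0147 W/m·K

k = 0.0147 W/m·K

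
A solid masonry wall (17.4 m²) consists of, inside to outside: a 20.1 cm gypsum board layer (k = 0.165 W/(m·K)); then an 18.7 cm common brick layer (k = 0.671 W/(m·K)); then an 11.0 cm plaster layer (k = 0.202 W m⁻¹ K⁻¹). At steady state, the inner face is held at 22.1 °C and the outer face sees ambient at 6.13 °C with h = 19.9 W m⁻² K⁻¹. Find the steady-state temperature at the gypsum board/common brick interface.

Treat each layer as a resistance in series:
  R_gypsum board = L/(kA) = 0.201/(0.165·17.4) = 0.07001 K/W
  R_common brick = L/(kA) = 0.187/(0.671·17.4) = 0.01602 K/W
  R_plaster = L/(kA) = 0.110/(0.202·17.4) = 0.03130 K/W
  R_conv,out = 1/(hA) = 1/(19.9·17.4) = 0.002888 K/W
ΣR = 0.07001 + 0.01602 + 0.03130 + 0.002888 = 0.1202 K/W
Q = ΔT/ΣR = (22.1 °C − 6.13 °C)/0.1202 = 132.9 W
From the inner boundary to the gypsum board/common brick interface, ΣR_partial = 0.07001 K/W.
T_interface = T_in − Q·ΣR_partial = 22.1 °C − (132.9)(0.07001) = 12.8 °C

T = 12.8 °C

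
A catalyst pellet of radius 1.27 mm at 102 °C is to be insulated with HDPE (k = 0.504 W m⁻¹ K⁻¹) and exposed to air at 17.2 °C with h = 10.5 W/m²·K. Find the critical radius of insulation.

For a sphere, r_cr = 2k_ins/h = 2·0.504/10.5 = 0.0960 m = 9.60 cm

r_cr = 9.60 cm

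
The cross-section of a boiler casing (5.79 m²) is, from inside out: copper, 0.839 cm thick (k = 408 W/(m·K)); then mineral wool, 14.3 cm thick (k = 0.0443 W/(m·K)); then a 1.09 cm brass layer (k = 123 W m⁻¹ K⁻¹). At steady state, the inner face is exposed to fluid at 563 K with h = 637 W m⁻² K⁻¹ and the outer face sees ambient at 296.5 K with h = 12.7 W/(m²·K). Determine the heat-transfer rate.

Q = 466 W

Resistance network (inner→outer):
  R_conv,in = 1/(hA) = 1/(637·5.79) = 2.711×10^-4 K/W
  R_copper = L/(kA) = 0.00839/(408·5.79) = 3.552×10^-6 K/W
  R_mineral wool = L/(kA) = 0.143/(0.0443·5.79) = 0.5575 K/W
  R_brass = L/(kA) = 0.0109/(123·5.79) = 1.531×10^-5 K/W
  R_conv,out = 1/(hA) = 1/(12.7·5.79) = 0.01360 K/W
ΣR = 2.711×10^-4 + 3.552×10^-6 + 0.5575 + 1.531×10^-5 + 0.01360 = 0.5714 K/W
Q = ΔT/ΣR = (563 K − 296.5 K)/0.5714 = 466 W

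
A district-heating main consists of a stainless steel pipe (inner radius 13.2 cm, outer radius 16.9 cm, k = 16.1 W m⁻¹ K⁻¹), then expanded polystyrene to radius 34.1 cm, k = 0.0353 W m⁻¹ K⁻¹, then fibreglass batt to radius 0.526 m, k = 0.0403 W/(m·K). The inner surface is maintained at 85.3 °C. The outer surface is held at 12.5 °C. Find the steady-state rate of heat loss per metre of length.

Q' = 14.9 W/m

Series thermal resistances, inner to outer:
  R'_stainless steel = ln(0.169/0.132)/(2πk) = 0.2471/(2π·16.1) = 0.002443 m·K/W
  R'_expanded polystyrene = ln(0.341/0.169)/(2πk) = 0.7020/(2π·0.0353) = 3.165 m·K/W
  R'_fibreglass batt = ln(0.526/0.341)/(2πk) = 0.4334/(2π·0.0403) = 1.712 m·K/W
ΣR = 0.002443 + 3.165 + 1.712 = 4.879 m·K/W
Q' = ΔT/ΣR = (85.3 °C − 12.5 °C)/4.879 = 14.9 W/m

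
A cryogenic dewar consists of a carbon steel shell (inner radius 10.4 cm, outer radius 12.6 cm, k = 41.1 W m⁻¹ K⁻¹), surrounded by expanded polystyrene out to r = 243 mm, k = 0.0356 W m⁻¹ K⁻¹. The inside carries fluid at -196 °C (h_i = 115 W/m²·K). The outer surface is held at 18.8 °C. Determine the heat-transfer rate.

Q = 25.0 W

Resistance network (inner→outer):
  R_conv,in = 1/(4πr²h) = 1/(4π·0.104²·115) = 0.06398 K/W
  R_carbon steel = (1/0.104 − 1/0.126)/(4πk) = 1.679/(4π·41.1) = 0.003251 K/W
  R_expanded polystyrene = (1/0.126 − 1/0.243)/(4πk) = 3.821/(4π·0.0356) = 8.542 K/W
ΣR = 0.06398 + 0.003251 + 8.542 = 8.609 K/W
Q = ΔT/ΣR = (-196 °C − 18.8 °C)/8.609 = -25.0 W
(Negative Q ⇒ heat flows inward; heat gain = 25.0 W.)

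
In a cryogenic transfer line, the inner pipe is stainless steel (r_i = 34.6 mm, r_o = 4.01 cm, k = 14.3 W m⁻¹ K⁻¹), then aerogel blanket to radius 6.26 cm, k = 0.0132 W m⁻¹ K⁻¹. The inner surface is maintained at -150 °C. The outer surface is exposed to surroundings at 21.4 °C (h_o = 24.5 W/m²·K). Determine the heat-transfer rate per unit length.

Q' = 31.3 W/m

Series thermal resistances, inner to outer:
  R'_stainless steel = ln(0.0401/0.0346)/(2πk) = 0.1475/(2π·14.3) = 0.001642 m·K/W
  R'_aerogel blanket = ln(0.0626/0.0401)/(2πk) = 0.4454/(2π·0.0132) = 5.370 m·K/W
  R'_conv,out = 1/(2πr h) = 1/(2π·0.0626·24.5) = 0.1038 m·K/W
ΣR = 0.001642 + 5.370 + 0.1038 = 5.475 m·K/W
Q' = ΔT/ΣR = (-150 °C − 21.4 °C)/5.475 = -31.3 W/m
(Negative Q' ⇒ heat flows inward; heat gain = 31.3 W/m.)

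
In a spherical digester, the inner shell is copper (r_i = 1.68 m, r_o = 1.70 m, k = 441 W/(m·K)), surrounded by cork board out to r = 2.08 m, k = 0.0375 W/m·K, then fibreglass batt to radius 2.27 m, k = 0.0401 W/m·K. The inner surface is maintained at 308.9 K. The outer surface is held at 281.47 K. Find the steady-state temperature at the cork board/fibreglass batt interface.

T = 288.6 K

Resistance network (inner→outer):
  R_copper = (1/1.68 − 1/1.70)/(4πk) = 0.007003/(4π·441) = 1.264×10^-6 K/W
  R_cork board = (1/1.70 − 1/2.08)/(4πk) = 0.1075/(4π·0.0375) = 0.2281 K/W
  R_fibreglass batt = (1/2.08 − 1/2.27)/(4πk) = 0.04024/(4π·0.0401) = 0.07986 K/W
ΣR = 1.264×10^-6 + 0.2281 + 0.07986 = 0.3080 K/W
Q = ΔT/ΣR = (308.9 K − 281.47 K)/0.3080 = 89.06 W
From the inner boundary to the cork board/fibreglass batt interface, ΣR_partial = 0.2281 K/W.
T_interface = T_in − Q·ΣR_partial = 308.9 K − (89.06)(0.2281) = 288.6 K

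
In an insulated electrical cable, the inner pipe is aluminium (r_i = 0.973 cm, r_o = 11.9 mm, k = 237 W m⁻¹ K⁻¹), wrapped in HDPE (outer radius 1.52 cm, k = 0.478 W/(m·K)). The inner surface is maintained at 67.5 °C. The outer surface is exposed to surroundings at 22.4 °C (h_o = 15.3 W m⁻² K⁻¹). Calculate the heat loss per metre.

Treat each layer as a resistance in series:
  R'_aluminium = ln(0.0119/0.00973)/(2πk) = 0.2013/(2π·237) = 1.352×10^-4 m·K/W
  R'_HDPE = ln(0.0152/0.0119)/(2πk) = 0.2448/(2π·0.478) = 0.08149 m·K/W
  R'_conv,out = 1/(2πr h) = 1/(2π·0.0152·15.3) = 0.6844 m·K/W
ΣR = 1.352×10^-4 + 0.08149 + 0.6844 = 0.7660 m·K/W
Q' = ΔT/ΣR = (67.5 °C − 22.4 °C)/0.7660 = 58.9 W/m

Q' = 58.9 W/m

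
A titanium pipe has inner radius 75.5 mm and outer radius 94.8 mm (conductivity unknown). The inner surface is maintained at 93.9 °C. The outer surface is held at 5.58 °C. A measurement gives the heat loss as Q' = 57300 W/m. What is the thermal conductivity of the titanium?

ΣR = ΔT/Q' = |93.9 − 5.58|/57300 = 0.001541 m·K/W
ln(r₂/r₁)/(2πk) = 0.001541 ⇒ k = 0.2276/(2π·0.001541) = 23.5 W/m·K

k = 23.5 W/m·K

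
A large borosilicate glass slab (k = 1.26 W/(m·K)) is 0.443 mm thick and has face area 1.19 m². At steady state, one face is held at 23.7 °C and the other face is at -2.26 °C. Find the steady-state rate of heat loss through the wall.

Q = 87900 W

Q = kA·ΔT/L = 1.26 × 1.19 × |23.7 °C − -2.26 °C| / 4.43×10^-4 = 87900 W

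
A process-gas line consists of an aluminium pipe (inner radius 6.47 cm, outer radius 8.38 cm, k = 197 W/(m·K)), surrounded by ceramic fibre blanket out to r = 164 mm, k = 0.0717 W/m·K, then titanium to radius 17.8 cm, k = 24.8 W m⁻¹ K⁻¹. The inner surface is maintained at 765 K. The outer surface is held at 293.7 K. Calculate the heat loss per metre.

Treat each layer as a resistance in series:
  R'_aluminium = ln(0.0838/0.0647)/(2πk) = 0.2587/(2π·197) = 2.090×10^-4 m·K/W
  R'_ceramic fibre blanket = ln(0.164/0.0838)/(2πk) = 0.6714/(2π·0.0717) = 1.490 m·K/W
  R'_titanium = ln(0.178/0.164)/(2πk) = 0.08192/(2π·24.8) = 5.257×10^-4 m·K/W
ΣR = 2.090×10^-4 + 1.490 + 5.257×10^-4 = 1.491 m·K/W
Q' = ΔT/ΣR = (765 K − 293.7 K)/1.491 = 316 W/m

Q' = 316 W/m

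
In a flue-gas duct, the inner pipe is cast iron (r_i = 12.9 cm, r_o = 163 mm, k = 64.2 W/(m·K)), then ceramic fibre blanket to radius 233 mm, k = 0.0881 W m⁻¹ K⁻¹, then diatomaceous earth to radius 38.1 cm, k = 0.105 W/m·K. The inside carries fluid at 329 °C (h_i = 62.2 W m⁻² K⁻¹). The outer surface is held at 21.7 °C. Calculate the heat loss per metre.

Resistance network (inner→outer):
  R'_conv,in = 1/(2πr h) = 1/(2π·0.129·62.2) = 0.01984 m·K/W
  R'_cast iron = ln(0.163/0.129)/(2πk) = 0.2339/(2π·64.2) = 5.799×10^-4 m·K/W
  R'_ceramic fibre blanket = ln(0.233/0.163)/(2πk) = 0.3573/(2π·0.0881) = 0.6455 m·K/W
  R'_diatomaceous earth = ln(0.381/0.233)/(2πk) = 0.4918/(2π·0.105) = 0.7454 m·K/W
ΣR = 0.01984 + 5.799×10^-4 + 0.6455 + 0.7454 = 1.411 m·K/W
Q' = ΔT/ΣR = (329 °C − 21.7 °C)/1.411 = 218 W/m

Q' = 218 W/m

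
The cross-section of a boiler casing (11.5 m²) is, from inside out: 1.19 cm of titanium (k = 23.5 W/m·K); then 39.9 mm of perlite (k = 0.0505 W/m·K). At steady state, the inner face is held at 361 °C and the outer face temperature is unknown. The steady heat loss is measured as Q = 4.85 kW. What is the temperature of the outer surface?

T_out = 27.6 °C

Sum the resistances:
  R_titanium = L/(kA) = 0.0119/(23.5·11.5) = 4.403×10^-5 K/W
  R_perlite = L/(kA) = 0.0399/(0.0505·11.5) = 0.06870 K/W
ΣR = 0.06875 K/W
ΔT = Q·ΣR = 4850 × 0.06875 = 333.4 K
Heat flows outward, so T_out = T_in − ΔT = 361 − 333.4 = 27.6 °C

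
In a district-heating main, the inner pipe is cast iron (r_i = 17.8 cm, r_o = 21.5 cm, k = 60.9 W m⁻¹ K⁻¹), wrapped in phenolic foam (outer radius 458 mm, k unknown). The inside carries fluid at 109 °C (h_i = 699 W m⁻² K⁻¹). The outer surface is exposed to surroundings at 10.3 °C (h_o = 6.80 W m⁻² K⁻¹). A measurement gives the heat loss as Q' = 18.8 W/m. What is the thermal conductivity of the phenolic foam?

ΣR = ΔT/Q' = |109 − 10.3|/18.8 = 5.250 m·K/W
Known resistances:
  R'_conv,in = 1/(2πr h) = 1/(2π·0.178·699) = 0.001279 m·K/W
  R'_cast iron = ln(0.215/0.178)/(2πk) = 0.1889/(2π·60.9) = 4.935×10^-4 m·K/W
  R'_conv,out = 1/(2πr h) = 1/(2π·0.458·6.80) = 0.05110 m·K/W
R_phenolic foam = ΣR − ΣR_known = 5.250 − 0.05287 = 5.197 m·K/W
ln(r₂/r₁)/(2πk) = 5.197 ⇒ k = 0.7562/(2π·5.197) = 0.0232 W/m·K

k = 0.0232 W/m·K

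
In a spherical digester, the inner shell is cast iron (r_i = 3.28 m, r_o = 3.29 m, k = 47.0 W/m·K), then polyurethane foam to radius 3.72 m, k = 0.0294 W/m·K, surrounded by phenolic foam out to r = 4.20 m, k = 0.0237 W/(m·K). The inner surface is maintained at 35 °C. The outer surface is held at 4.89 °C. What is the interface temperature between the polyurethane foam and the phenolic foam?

T = 20.6 °C

Series thermal resistances, inner to outer:
  R_cast iron = (1/3.28 − 1/3.29)/(4πk) = 9.267×10^-4/(4π·47.0) = 1.569×10^-6 K/W
  R_polyurethane foam = (1/3.29 − 1/3.72)/(4πk) = 0.03513/(4π·0.0294) = 0.09510 K/W
  R_phenolic foam = (1/3.72 − 1/4.20)/(4πk) = 0.03072/(4π·0.0237) = 0.1032 K/W
ΣR = 1.569×10^-6 + 0.09510 + 0.1032 = 0.1983 K/W
Q = ΔT/ΣR = (35 °C − 4.89 °C)/0.1983 = 151.8 W
From the inner boundary to the polyurethane foam/phenolic foam interface, ΣR_partial = 0.09510 K/W.
T_interface = T_in − Q·ΣR_partial = 35 °C − (151.8)(0.09510) = 20.6 °C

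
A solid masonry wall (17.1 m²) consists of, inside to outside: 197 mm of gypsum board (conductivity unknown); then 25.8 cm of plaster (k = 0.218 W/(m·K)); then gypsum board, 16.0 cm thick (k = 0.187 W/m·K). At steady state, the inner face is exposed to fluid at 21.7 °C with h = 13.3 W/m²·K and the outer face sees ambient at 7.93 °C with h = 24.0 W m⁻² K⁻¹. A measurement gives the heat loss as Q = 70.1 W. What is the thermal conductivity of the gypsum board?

ΣR = ΔT/Q = |21.7 − 7.93|/70.1 = 0.1964 K/W
Known resistances:
  R_conv,in = 1/(hA) = 1/(13.3·17.1) = 0.004397 K/W
  R_plaster = L/(kA) = 0.258/(0.218·17.1) = 0.06921 K/W
  R_gypsum board = L/(kA) = 0.160/(0.187·17.1) = 0.05004 K/W
  R_conv,out = 1/(hA) = 1/(24.0·17.1) = 0.002437 K/W
R_gypsum board = ΣR − ΣR_known = 0.1964 − 0.1261 = 0.07030 K/W
L/(kA) = 0.07030 ⇒ k = 0.197/(0.07030·17.1) = 0.164 W/m·K

k = 0.164 W/m·K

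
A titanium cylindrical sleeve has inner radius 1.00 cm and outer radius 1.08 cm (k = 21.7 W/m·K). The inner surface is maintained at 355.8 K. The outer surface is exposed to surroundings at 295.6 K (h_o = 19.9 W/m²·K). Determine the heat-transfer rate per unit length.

Resistance network (inner→outer):
  R'_titanium = ln(0.0108/0.0100)/(2πk) = 0.07696/(2π·21.7) = 5.645×10^-4 m·K/W
  R'_conv,out = 1/(2πr h) = 1/(2π·0.0108·19.9) = 0.7405 m·K/W
ΣR = 5.645×10^-4 + 0.7405 = 0.7411 m·K/W
Q' = ΔT/ΣR = (355.8 K − 295.6 K)/0.7411 = 81.2 W/m

Q' = 81.2 W/m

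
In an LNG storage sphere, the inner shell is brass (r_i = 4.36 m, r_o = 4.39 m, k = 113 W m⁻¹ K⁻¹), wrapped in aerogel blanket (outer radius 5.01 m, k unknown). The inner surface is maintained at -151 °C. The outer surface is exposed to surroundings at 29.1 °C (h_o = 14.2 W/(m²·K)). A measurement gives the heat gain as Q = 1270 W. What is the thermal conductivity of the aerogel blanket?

ΣR = ΔT/Q = |-151 − 29.1|/1270 = 0.1418 K/W
Known resistances:
  R_brass = (1/4.36 − 1/4.39)/(4πk) = 0.001567/(4π·113) = 1.104×10^-6 K/W
  R_conv,out = 1/(4πr²h) = 1/(4π·5.01²·14.2) = 2.233×10^-4 K/W
R_aerogel blanket = ΣR − ΣR_known = 0.1418 − 2.244×10^-4 = 0.1416 K/W
(1/r₁−1/r₂)/(4πk) = 0.1416 ⇒ k = 0.02819/(4π·0.1416) = 0.0158 W/m·K

k = 0.0158 W/m·K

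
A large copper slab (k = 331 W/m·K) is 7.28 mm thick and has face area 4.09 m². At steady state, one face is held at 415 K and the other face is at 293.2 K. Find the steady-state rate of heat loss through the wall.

Q = kA·ΔT/L = 331 × 4.09 × |415 K − 293.2 K| / 0.00728 = 2.26×10^7 W

Q = 22600 kW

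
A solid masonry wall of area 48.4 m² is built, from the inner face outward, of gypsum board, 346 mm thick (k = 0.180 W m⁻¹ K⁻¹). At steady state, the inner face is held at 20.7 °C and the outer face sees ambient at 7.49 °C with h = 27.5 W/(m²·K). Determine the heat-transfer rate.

Q = 326 W

Series thermal resistances, inner to outer:
  R_gypsum board = L/(kA) = 0.346/(0.180·48.4) = 0.03972 K/W
  R_conv,out = 1/(hA) = 1/(27.5·48.4) = 7.513×10^-4 K/W
ΣR = 0.03972 + 7.513×10^-4 = 0.04047 K/W
Q = ΔT/ΣR = (20.7 °C − 7.49 °C)/0.04047 = 326 W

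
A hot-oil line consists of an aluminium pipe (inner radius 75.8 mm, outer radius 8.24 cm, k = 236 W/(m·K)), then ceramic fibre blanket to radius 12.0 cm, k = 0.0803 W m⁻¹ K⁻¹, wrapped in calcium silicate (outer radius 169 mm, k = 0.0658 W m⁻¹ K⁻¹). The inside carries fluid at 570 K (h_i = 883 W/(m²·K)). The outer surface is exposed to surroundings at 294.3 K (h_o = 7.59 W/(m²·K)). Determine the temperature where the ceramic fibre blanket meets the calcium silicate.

T = 449 K

Series thermal resistances, inner to outer:
  R'_conv,in = 1/(2πr h) = 1/(2π·0.0758·883) = 0.002378 m·K/W
  R'_aluminium = ln(0.0824/0.0758)/(2πk) = 0.08349/(2π·236) = 5.630×10^-5 m·K/W
  R'_ceramic fibre blanket = ln(0.120/0.0824)/(2πk) = 0.3759/(2π·0.0803) = 0.7450 m·K/W
  R'_calcium silicate = ln(0.169/0.120)/(2πk) = 0.3424/(2π·0.0658) = 0.8282 m·K/W
  R'_conv,out = 1/(2πr h) = 1/(2π·0.169·7.59) = 0.1241 m·K/W
ΣR = 0.002378 + 5.630×10^-5 + 0.7450 + 0.8282 + 0.1241 = 1.700 m·K/W
Q' = ΔT/ΣR = (570 K − 294.3 K)/1.700 = 162.2 W/m
From the inner boundary to the ceramic fibre blanket/calcium silicate interface, ΣR_partial = 0.7474 m·K/W.
T_interface = T_in − Q'·ΣR_partial = 570 K − (162.2)(0.7474) = 449 K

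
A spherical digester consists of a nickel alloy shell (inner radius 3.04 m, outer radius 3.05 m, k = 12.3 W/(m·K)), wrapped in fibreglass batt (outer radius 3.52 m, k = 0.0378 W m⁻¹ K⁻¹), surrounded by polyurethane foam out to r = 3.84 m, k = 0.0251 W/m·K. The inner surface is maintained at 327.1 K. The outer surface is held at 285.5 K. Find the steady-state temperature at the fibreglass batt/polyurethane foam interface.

Resistance network (inner→outer):
  R_nickel alloy = (1/3.04 − 1/3.05)/(4πk) = 0.001079/(4π·12.3) = 6.978×10^-6 K/W
  R_fibreglass batt = (1/3.05 − 1/3.52)/(4πk) = 0.04378/(4π·0.0378) = 0.09216 K/W
  R_polyurethane foam = (1/3.52 − 1/3.84)/(4πk) = 0.02367/(4π·0.0251) = 0.07506 K/W
ΣR = 6.978×10^-6 + 0.09216 + 0.07506 = 0.1672 K/W
Q = ΔT/ΣR = (327.1 K − 285.5 K)/0.1672 = 248.8 W
From the inner boundary to the fibreglass batt/polyurethane foam interface, ΣR_partial = 0.09217 K/W.
T_interface = T_in − Q·ΣR_partial = 327.1 K − (248.8)(0.09217) = 304.2 K

T = 304.2 K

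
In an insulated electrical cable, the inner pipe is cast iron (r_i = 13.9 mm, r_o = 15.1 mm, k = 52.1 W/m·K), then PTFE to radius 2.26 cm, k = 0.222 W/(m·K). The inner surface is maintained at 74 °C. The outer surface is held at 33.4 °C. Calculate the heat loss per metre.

Q' = 140 W/m

Treat each layer as a resistance in series:
  R'_cast iron = ln(0.0151/0.0139)/(2πk) = 0.08281/(2π·52.1) = 2.530×10^-4 m·K/W
  R'_PTFE = ln(0.0226/0.0151)/(2πk) = 0.4033/(2π·0.222) = 0.2891 m·K/W
ΣR = 2.530×10^-4 + 0.2891 = 0.2894 m·K/W
Q' = ΔT/ΣR = (74 °C − 33.4 °C)/0.2894 = 140 W/m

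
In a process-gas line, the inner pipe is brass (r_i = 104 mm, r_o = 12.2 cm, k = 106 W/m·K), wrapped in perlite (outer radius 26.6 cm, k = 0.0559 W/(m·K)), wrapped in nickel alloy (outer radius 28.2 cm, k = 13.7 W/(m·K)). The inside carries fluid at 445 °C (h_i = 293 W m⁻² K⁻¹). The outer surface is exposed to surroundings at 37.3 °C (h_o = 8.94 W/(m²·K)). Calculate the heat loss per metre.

Q' = 178 W/m

Resistance network (inner→outer):
  R'_conv,in = 1/(2πr h) = 1/(2π·0.104·293) = 0.005223 m·K/W
  R'_brass = ln(0.122/0.104)/(2πk) = 0.1596/(2π·106) = 2.397×10^-4 m·K/W
  R'_perlite = ln(0.266/0.122)/(2πk) = 0.7795/(2π·0.0559) = 2.219 m·K/W
  R'_nickel alloy = ln(0.282/0.266)/(2πk) = 0.05841/(2π·13.7) = 6.786×10^-4 m·K/W
  R'_conv,out = 1/(2πr h) = 1/(2π·0.282·8.94) = 0.06313 m·K/W
ΣR = 0.005223 + 2.397×10^-4 + 2.219 + 6.786×10^-4 + 0.06313 = 2.288 m·K/W
Q' = ΔT/ΣR = (445 °C − 37.3 °C)/2.288 = 178 W/m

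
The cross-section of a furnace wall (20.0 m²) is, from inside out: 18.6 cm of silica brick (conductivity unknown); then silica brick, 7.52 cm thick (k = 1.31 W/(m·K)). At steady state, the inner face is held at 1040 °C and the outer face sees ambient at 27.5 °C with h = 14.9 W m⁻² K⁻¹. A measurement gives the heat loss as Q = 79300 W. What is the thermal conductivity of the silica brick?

ΣR = ΔT/Q = |1040 − 27.5|/79300 = 0.01277 K/W
Known resistances:
  R_silica brick = L/(kA) = 0.0752/(1.31·20.0) = 0.002870 K/W
  R_conv,out = 1/(hA) = 1/(14.9·20.0) = 0.003356 K/W
R_silica brick = ΣR − ΣR_known = 0.01277 − 0.006226 = 0.006544 K/W
L/(kA) = 0.006544 ⇒ k = 0.186/(0.006544·20.0) = 1.42 W/m·K

k = 1.42 W/m·K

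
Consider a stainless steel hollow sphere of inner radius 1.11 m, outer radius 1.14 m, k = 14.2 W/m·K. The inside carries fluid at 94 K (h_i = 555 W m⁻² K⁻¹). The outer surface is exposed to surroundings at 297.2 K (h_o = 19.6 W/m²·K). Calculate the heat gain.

Series thermal resistances, inner to outer:
  R_conv,in = 1/(4πr²h) = 1/(4π·1.11²·555) = 1.164×10^-4 K/W
  R_stainless steel = (1/1.11 − 1/1.14)/(4πk) = 0.02371/(4π·14.2) = 1.329×10^-4 K/W
  R_conv,out = 1/(4πr²h) = 1/(4π·1.14²·19.6) = 0.003124 K/W
ΣR = 1.164×10^-4 + 1.329×10^-4 + 0.003124 = 0.003373 K/W
Q = ΔT/ΣR = (94 K − 297.2 K)/0.003373 = -60200 W
(Negative Q ⇒ heat flows inward; heat gain = 60200 W.)

Q = 60.2 kW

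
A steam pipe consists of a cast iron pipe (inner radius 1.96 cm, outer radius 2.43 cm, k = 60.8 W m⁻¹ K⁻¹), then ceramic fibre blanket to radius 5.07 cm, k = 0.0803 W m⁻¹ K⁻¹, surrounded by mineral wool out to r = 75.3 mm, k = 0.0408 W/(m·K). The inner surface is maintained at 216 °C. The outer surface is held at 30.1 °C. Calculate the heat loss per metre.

Resistance network (inner→outer):
  R'_cast iron = ln(0.0243/0.0196)/(2πk) = 0.2149/(2π·60.8) = 5.627×10^-4 m·K/W
  R'_ceramic fibre blanket = ln(0.0507/0.0243)/(2πk) = 0.7354/(2π·0.0803) = 1.458 m·K/W
  R'_mineral wool = ln(0.0753/0.0507)/(2πk) = 0.3956/(2π·0.0408) = 1.543 m·K/W
ΣR = 5.627×10^-4 + 1.458 + 1.543 = 3.002 m·K/W
Q' = ΔT/ΣR = (216 °C − 30.1 °C)/3.002 = 61.9 W/m

Q' = 61.9 W/m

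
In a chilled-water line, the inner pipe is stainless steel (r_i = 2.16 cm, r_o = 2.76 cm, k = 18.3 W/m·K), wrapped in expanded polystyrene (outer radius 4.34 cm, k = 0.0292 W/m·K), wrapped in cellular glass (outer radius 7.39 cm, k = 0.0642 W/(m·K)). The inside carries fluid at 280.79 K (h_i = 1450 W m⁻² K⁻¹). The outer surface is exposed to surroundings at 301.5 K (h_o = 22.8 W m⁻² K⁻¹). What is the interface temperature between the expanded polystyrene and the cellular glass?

Series thermal resistances, inner to outer:
  R'_conv,in = 1/(2πr h) = 1/(2π·0.0216·1450) = 0.005082 m·K/W
  R'_stainless steel = ln(0.0276/0.0216)/(2πk) = 0.2451/(2π·18.3) = 0.002132 m·K/W
  R'_expanded polystyrene = ln(0.0434/0.0276)/(2πk) = 0.4526/(2π·0.0292) = 2.467 m·K/W
  R'_cellular glass = ln(0.0739/0.0434)/(2πk) = 0.5323/(2π·0.0642) = 1.319 m·K/W
  R'_conv,out = 1/(2πr h) = 1/(2π·0.0739·22.8) = 0.09446 m·K/W
ΣR = 0.005082 + 0.002132 + 2.467 + 1.319 + 0.09446 = 3.888 m·K/W
Q' = ΔT/ΣR = (280.79 K − 301.5 K)/3.888 = -5.327 W/m
From the inner boundary to the expanded polystyrene/cellular glass interface, ΣR_partial = 2.474 m·K/W.
T_interface = T_in − Q'·ΣR_partial = 280.79 K − (-5.327)(2.474) = 294.0 K

T = 294.0 K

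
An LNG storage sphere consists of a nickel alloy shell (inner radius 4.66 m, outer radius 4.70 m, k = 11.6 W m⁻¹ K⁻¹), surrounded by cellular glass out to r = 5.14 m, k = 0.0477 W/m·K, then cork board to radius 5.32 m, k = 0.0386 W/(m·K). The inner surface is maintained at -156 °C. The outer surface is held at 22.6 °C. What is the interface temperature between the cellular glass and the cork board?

Treat each layer as a resistance in series:
  R_nickel alloy = (1/4.66 − 1/4.70)/(4πk) = 0.001826/(4π·11.6) = 1.253×10^-5 K/W
  R_cellular glass = (1/4.70 − 1/5.14)/(4πk) = 0.01821/(4π·0.0477) = 0.03039 K/W
  R_cork board = (1/5.14 − 1/5.32)/(4πk) = 0.006583/(4π·0.0386) = 0.01357 K/W
ΣR = 1.253×10^-5 + 0.03039 + 0.01357 = 0.04397 K/W
Q = ΔT/ΣR = (-156 °C − 22.6 °C)/0.04397 = -4062 W
From the inner boundary to the cellular glass/cork board interface, ΣR_partial = 0.03040 K/W.
T_interface = T_in − Q·ΣR_partial = -156 °C − (-4062)(0.03040) = -32.5 °C

T = -32.5 °C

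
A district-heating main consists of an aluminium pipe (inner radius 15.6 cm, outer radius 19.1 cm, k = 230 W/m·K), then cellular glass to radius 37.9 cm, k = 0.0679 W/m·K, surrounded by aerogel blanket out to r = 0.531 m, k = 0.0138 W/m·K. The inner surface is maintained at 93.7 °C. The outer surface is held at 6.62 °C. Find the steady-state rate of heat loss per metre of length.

Q' = 15.8 W/m

Resistance network (inner→outer):
  R'_aluminium = ln(0.191/0.156)/(2πk) = 0.2024/(2π·230) = 1.401×10^-4 m·K/W
  R'_cellular glass = ln(0.379/0.191)/(2πk) = 0.6853/(2π·0.0679) = 1.606 m·K/W
  R'_aerogel blanket = ln(0.531/0.379)/(2πk) = 0.3372/(2π·0.0138) = 3.889 m·K/W
ΣR = 1.401×10^-4 + 1.606 + 3.889 = 5.495 m·K/W
Q' = ΔT/ΣR = (93.7 °C − 6.62 °C)/5.495 = 15.8 W/m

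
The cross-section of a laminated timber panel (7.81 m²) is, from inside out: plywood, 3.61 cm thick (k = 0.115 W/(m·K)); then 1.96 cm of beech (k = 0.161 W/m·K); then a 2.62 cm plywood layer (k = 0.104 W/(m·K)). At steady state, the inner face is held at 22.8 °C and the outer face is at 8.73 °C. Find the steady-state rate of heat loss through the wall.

Q = 160 W

Treat each layer as a resistance in series:
  R_plywood = L/(kA) = 0.0361/(0.115·7.81) = 0.04019 K/W
  R_beech = L/(kA) = 0.0196/(0.161·7.81) = 0.01559 K/W
  R_plywood = L/(kA) = 0.0262/(0.104·7.81) = 0.03226 K/W
ΣR = 0.04019 + 0.01559 + 0.03226 = 0.08804 K/W
Q = ΔT/ΣR = (22.8 °C − 8.73 °C)/0.08804 = 160 W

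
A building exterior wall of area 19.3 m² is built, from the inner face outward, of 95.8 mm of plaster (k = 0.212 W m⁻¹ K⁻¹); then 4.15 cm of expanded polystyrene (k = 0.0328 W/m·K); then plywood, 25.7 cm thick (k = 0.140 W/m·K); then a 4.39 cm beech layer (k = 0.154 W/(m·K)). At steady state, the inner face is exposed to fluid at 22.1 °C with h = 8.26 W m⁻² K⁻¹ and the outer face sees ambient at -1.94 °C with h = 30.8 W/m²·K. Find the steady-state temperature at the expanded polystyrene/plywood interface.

Series thermal resistances, inner to outer:
  R_conv,in = 1/(hA) = 1/(8.26·19.3) = 0.006273 K/W
  R_plaster = L/(kA) = 0.0958/(0.212·19.3) = 0.02341 K/W
  R_expanded polystyrene = L/(kA) = 0.0415/(0.0328·19.3) = 0.06556 K/W
  R_plywood = L/(kA) = 0.257/(0.140·19.3) = 0.09511 K/W
  R_beech = L/(kA) = 0.0439/(0.154·19.3) = 0.01477 K/W
  R_conv,out = 1/(hA) = 1/(30.8·19.3) = 0.001682 K/W
ΣR = 0.006273 + 0.02341 + 0.06556 + 0.09511 + 0.01477 + 0.001682 = 0.2068 K/W
Q = ΔT/ΣR = (22.1 °C − -1.94 °C)/0.2068 = 116.2 W
From the inner boundary to the expanded polystyrene/plywood interface, ΣR_partial = 0.09524 K/W.
T_interface = T_in − Q·ΣR_partial = 22.1 °C − (116.2)(0.09524) = 11.0 °C

T = 11.0 °C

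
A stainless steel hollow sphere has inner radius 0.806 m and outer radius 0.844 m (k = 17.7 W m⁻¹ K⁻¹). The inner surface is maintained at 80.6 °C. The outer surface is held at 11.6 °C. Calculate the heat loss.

Q = 275 kW

Q = 4πk·ΔT/(1/r₁ − 1/r₂) = 4π × 17.7 × 69 / (1/0.806 − 1/0.844) = 2.75×10^5 W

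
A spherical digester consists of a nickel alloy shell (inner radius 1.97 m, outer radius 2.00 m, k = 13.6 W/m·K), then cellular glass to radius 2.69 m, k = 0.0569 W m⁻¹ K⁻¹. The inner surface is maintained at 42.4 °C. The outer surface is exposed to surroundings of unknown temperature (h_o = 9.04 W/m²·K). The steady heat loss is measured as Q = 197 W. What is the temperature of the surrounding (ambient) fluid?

Sum the resistances:
  R_nickel alloy = (1/1.97 − 1/2.00)/(4πk) = 0.007614/(4π·13.6) = 4.455×10^-5 K/W
  R_cellular glass = (1/2.00 − 1/2.69)/(4πk) = 0.1283/(4π·0.0569) = 0.1794 K/W
  R_conv,out = 1/(4πr²h) = 1/(4π·2.69²·9.04) = 0.001217 K/W
ΣR = 0.1806 K/W
ΔT = Q·ΣR = 197 × 0.1806 = 35.58 K
Heat flows outward, so T_out = T_in − ΔT = 42.4 − 35.58 = 6.82 °C

T_out = 6.82 °C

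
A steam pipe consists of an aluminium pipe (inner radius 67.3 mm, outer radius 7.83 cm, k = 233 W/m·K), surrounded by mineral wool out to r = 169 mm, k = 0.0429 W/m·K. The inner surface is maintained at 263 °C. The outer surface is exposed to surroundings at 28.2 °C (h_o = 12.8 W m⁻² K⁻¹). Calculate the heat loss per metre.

Q' = 80.2 W/m

Series thermal resistances, inner to outer:
  R'_aluminium = ln(0.0783/0.0673)/(2πk) = 0.1514/(2π·233) = 1.034×10^-4 m·K/W
  R'_mineral wool = ln(0.169/0.0783)/(2πk) = 0.7694/(2π·0.0429) = 2.854 m·K/W
  R'_conv,out = 1/(2πr h) = 1/(2π·0.169·12.8) = 0.07357 m·K/W
ΣR = 1.034×10^-4 + 2.854 + 0.07357 = 2.928 m·K/W
Q' = ΔT/ΣR = (263 °C − 28.2 °C)/2.928 = 80.2 W/m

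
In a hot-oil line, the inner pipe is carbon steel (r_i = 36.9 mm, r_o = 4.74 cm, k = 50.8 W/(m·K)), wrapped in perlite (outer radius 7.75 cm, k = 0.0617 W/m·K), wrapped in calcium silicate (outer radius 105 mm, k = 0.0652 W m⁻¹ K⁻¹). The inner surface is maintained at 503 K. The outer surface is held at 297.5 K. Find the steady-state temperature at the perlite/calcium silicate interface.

Treat each layer as a resistance in series:
  R'_carbon steel = ln(0.0474/0.0369)/(2πk) = 0.2504/(2π·50.8) = 7.845×10^-4 m·K/W
  R'_perlite = ln(0.0775/0.0474)/(2πk) = 0.4917/(2π·0.0617) = 1.268 m·K/W
  R'_calcium silicate = ln(0.105/0.0775)/(2πk) = 0.3037/(2π·0.0652) = 0.7413 m·K/W
ΣR = 7.845×10^-4 + 1.268 + 0.7413 = 2.010 m·K/W
Q' = ΔT/ΣR = (503 K − 297.5 K)/2.010 = 102.2 W/m
From the inner boundary to the perlite/calcium silicate interface, ΣR_partial = 1.269 m·K/W.
T_interface = T_in − Q'·ΣR_partial = 503 K − (102.2)(1.269) = 373 K

T = 373 K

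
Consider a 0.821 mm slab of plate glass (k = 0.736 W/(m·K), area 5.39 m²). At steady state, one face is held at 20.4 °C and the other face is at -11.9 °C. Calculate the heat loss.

Q = kA·ΔT/L = 0.736 × 5.39 × |20.4 °C − -11.9 °C| / 8.21×10^-4 = 1.56×10^5 W

Q = 1.56×10^5 W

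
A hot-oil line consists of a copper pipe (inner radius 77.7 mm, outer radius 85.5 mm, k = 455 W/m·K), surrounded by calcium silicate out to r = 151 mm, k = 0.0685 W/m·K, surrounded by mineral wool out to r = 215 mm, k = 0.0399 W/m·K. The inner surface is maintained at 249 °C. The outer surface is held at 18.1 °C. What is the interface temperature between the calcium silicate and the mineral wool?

Resistance network (inner→outer):
  R'_copper = ln(0.0855/0.0777)/(2πk) = 0.09566/(2π·455) = 3.346×10^-5 m·K/W
  R'_calcium silicate = ln(0.151/0.0855)/(2πk) = 0.5688/(2π·0.0685) = 1.321 m·K/W
  R'_mineral wool = ln(0.215/0.151)/(2πk) = 0.3534/(2π·0.0399) = 1.409 m·K/W
ΣR = 3.346×10^-5 + 1.321 + 1.409 = 2.730 m·K/W
Q' = ΔT/ΣR = (249 °C − 18.1 °C)/2.730 = 84.58 W/m
From the inner boundary to the calcium silicate/mineral wool interface, ΣR_partial = 1.321 m·K/W.
T_interface = T_in − Q'·ΣR_partial = 249 °C − (84.58)(1.321) = 137 °C

T = 137 °C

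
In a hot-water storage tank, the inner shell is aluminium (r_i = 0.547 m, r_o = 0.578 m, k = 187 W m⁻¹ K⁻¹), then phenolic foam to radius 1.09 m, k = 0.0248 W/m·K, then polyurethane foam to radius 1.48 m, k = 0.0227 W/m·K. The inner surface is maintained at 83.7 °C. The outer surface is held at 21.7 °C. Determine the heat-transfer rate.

Series thermal resistances, inner to outer:
  R_aluminium = (1/0.547 − 1/0.578)/(4πk) = 0.09805/(4π·187) = 4.172×10^-5 K/W
  R_phenolic foam = (1/0.578 − 1/1.09)/(4πk) = 0.8127/(4π·0.0248) = 2.608 K/W
  R_polyurethane foam = (1/1.09 − 1/1.48)/(4πk) = 0.2418/(4π·0.0227) = 0.8475 K/W
ΣR = 4.172×10^-5 + 2.608 + 0.8475 = 3.456 K/W
Q = ΔT/ΣR = (83.7 °C − 21.7 °C)/3.456 = 17.9 W

Q = 17.9 W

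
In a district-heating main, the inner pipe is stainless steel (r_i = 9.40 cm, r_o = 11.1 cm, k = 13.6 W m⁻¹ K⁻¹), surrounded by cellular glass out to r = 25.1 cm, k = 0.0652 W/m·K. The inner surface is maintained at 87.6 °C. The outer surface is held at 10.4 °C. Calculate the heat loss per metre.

Treat each layer as a resistance in series:
  R'_stainless steel = ln(0.111/0.0940)/(2πk) = 0.1662/(2π·13.6) = 0.001945 m·K/W
  R'_cellular glass = ln(0.251/0.111)/(2πk) = 0.8159/(2π·0.0652) = 1.992 m·K/W
ΣR = 0.001945 + 1.992 = 1.994 m·K/W
Q' = ΔT/ΣR = (87.6 °C − 10.4 °C)/1.994 = 38.7 W/m

Q' = 38.7 W/m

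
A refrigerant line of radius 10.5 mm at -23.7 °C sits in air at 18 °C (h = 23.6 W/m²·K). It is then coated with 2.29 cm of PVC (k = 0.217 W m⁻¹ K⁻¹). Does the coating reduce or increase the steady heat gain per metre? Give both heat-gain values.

Critical radius for a cylinder: r_cr = k/h = 0.00919 m = 0.919 cm.
Outer radius after coating: r₂ = 0.0105 + 0.0229 = 0.0334 m.
Since r₁ ≥ r_cr, any added insulation reduces the heat gain.
Bare: R = 1/(2πr₁h) = 0.6423 m·K/W; Q = 41.7/0.6423 = 64.9 W/m.
Coated: R = R_cond + R_conv = 1.051 m·K/W; Q = 41.7/1.051 = 39.7 W/m.

reduces: 64.9 → 39.7 W/m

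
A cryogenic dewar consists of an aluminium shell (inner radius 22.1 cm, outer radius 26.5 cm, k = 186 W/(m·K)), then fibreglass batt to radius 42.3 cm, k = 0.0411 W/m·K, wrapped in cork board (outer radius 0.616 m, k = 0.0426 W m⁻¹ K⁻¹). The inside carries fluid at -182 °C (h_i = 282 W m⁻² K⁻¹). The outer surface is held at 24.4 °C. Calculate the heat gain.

Treat each layer as a resistance in series:
  R_conv,in = 1/(4πr²h) = 1/(4π·0.221²·282) = 0.005778 K/W
  R_aluminium = (1/0.221 − 1/0.265)/(4πk) = 0.7513/(4π·186) = 3.214×10^-4 K/W
  R_fibreglass batt = (1/0.265 − 1/0.423)/(4πk) = 1.410/(4π·0.0411) = 2.729 K/W
  R_cork board = (1/0.423 − 1/0.616)/(4πk) = 0.7407/(4π·0.0426) = 1.384 K/W
ΣR = 0.005778 + 3.214×10^-4 + 2.729 + 1.384 = 4.119 K/W
Q = ΔT/ΣR = (-182 °C − 24.4 °C)/4.119 = -50.1 W
(Negative Q ⇒ heat flows inward; heat gain = 50.1 W.)

Q = 50.1 W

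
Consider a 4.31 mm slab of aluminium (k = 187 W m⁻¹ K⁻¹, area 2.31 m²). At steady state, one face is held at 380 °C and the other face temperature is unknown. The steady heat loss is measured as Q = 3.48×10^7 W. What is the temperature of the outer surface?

Sum the resistances:
  R_aluminium = L/(kA) = 0.00431/(187·2.31) = 9.978×10^-6 K/W
ΣR = 9.978×10^-6 K/W
ΔT = Q·ΣR = 3.48×10^7 × 9.978×10^-6 = 347.2 K
Heat flows outward, so T_out = T_in − ΔT = 380 − 347.2 = 32.8 °C

T_out = 32.8 °C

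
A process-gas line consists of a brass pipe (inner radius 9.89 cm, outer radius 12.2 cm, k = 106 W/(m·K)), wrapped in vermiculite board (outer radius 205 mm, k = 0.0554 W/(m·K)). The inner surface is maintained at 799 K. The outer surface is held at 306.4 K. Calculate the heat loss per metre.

Q' = 330 W/m

Treat each layer as a resistance in series:
  R'_brass = ln(0.122/0.0989)/(2πk) = 0.2099/(2π·106) = 3.152×10^-4 m·K/W
  R'_vermiculite board = ln(0.205/0.122)/(2πk) = 0.5190/(2π·0.0554) = 1.491 m·K/W
ΣR = 3.152×10^-4 + 1.491 = 1.491 m·K/W
Q' = ΔT/ΣR = (799 K − 306.4 K)/1.491 = 330 W/m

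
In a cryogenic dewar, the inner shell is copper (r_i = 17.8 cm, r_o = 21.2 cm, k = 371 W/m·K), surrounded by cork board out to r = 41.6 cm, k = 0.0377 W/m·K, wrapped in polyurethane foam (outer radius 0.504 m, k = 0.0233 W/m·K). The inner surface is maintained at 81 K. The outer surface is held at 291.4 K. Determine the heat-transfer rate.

Q = 33.3 W

Resistance network (inner→outer):
  R_copper = (1/0.178 − 1/0.212)/(4πk) = 0.9010/(4π·371) = 1.933×10^-4 K/W
  R_cork board = (1/0.212 − 1/0.416)/(4πk) = 2.313/(4π·0.0377) = 4.883 K/W
  R_polyurethane foam = (1/0.416 − 1/0.504)/(4πk) = 0.4197/(4π·0.0233) = 1.433 K/W
ΣR = 1.933×10^-4 + 4.883 + 1.433 = 6.316 K/W
Q = ΔT/ΣR = (81 K − 291.4 K)/6.316 = -33.3 W
(Negative Q ⇒ heat flows inward; heat gain = 33.3 W.)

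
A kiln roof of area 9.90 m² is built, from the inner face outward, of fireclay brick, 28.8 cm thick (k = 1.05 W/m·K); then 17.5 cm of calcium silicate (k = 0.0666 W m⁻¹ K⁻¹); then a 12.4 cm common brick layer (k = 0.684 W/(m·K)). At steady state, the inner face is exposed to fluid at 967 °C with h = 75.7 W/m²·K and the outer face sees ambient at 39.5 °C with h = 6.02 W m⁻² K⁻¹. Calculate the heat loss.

Q = 2810 W

Treat each layer as a resistance in series:
  R_conv,in = 1/(hA) = 1/(75.7·9.90) = 0.001334 K/W
  R_fireclay brick = L/(kA) = 0.288/(1.05·9.90) = 0.02771 K/W
  R_calcium silicate = L/(kA) = 0.175/(0.0666·9.90) = 0.2654 K/W
  R_common brick = L/(kA) = 0.124/(0.684·9.90) = 0.01831 K/W
  R_conv,out = 1/(hA) = 1/(6.02·9.90) = 0.01678 K/W
ΣR = 0.001334 + 0.02771 + 0.2654 + 0.01831 + 0.01678 = 0.3295 K/W
Q = ΔT/ΣR = (967 °C − 39.5 °C)/0.3295 = 2810 W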